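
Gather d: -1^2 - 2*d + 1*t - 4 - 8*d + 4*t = -10*d + 5*t - 5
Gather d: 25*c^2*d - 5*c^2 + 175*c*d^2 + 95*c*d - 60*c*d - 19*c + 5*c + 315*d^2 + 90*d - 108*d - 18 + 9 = -5*c^2 - 14*c + d^2*(175*c + 315) + d*(25*c^2 + 35*c - 18) - 9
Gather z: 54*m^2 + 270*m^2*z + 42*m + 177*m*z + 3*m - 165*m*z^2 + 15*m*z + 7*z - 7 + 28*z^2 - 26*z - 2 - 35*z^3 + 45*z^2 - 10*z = 54*m^2 + 45*m - 35*z^3 + z^2*(73 - 165*m) + z*(270*m^2 + 192*m - 29) - 9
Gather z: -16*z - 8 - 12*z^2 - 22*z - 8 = -12*z^2 - 38*z - 16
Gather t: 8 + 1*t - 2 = t + 6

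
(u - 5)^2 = u^2 - 10*u + 25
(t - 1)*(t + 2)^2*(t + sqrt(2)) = t^4 + sqrt(2)*t^3 + 3*t^3 + 3*sqrt(2)*t^2 - 4*t - 4*sqrt(2)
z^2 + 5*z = z*(z + 5)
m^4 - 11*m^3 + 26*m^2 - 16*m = m*(m - 8)*(m - 2)*(m - 1)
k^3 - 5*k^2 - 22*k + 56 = (k - 7)*(k - 2)*(k + 4)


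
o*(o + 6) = o^2 + 6*o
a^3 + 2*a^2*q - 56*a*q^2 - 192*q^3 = (a - 8*q)*(a + 4*q)*(a + 6*q)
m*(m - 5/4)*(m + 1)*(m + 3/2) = m^4 + 5*m^3/4 - 13*m^2/8 - 15*m/8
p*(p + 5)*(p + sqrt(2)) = p^3 + sqrt(2)*p^2 + 5*p^2 + 5*sqrt(2)*p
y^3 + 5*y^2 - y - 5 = (y - 1)*(y + 1)*(y + 5)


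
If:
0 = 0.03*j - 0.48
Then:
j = 16.00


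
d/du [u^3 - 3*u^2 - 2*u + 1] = 3*u^2 - 6*u - 2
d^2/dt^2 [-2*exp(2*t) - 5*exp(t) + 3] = (-8*exp(t) - 5)*exp(t)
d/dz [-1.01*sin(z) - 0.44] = -1.01*cos(z)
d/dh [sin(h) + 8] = cos(h)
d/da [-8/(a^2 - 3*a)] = 8*(2*a - 3)/(a^2*(a - 3)^2)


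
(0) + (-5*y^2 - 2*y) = -5*y^2 - 2*y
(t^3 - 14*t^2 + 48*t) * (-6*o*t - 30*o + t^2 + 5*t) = -6*o*t^4 + 54*o*t^3 + 132*o*t^2 - 1440*o*t + t^5 - 9*t^4 - 22*t^3 + 240*t^2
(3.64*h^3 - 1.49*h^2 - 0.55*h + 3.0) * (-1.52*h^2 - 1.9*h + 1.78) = -5.5328*h^5 - 4.6512*h^4 + 10.1462*h^3 - 6.1672*h^2 - 6.679*h + 5.34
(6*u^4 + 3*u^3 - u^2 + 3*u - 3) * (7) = 42*u^4 + 21*u^3 - 7*u^2 + 21*u - 21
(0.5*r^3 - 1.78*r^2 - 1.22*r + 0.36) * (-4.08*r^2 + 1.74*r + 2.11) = -2.04*r^5 + 8.1324*r^4 + 2.9354*r^3 - 7.3474*r^2 - 1.9478*r + 0.7596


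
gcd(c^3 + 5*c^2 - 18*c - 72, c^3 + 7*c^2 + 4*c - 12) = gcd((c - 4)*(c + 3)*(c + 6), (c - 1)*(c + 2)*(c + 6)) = c + 6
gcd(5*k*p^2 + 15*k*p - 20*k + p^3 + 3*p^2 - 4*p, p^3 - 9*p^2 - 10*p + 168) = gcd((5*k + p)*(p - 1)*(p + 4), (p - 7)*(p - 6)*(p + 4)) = p + 4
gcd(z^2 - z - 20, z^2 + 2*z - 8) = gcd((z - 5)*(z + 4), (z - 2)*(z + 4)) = z + 4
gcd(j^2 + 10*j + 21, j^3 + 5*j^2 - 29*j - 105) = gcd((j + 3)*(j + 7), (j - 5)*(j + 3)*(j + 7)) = j^2 + 10*j + 21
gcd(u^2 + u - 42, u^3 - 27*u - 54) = u - 6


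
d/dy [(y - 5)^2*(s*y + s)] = 3*s*(y - 5)*(y - 1)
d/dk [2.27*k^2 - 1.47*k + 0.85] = 4.54*k - 1.47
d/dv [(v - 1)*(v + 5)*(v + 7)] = 3*v^2 + 22*v + 23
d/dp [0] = 0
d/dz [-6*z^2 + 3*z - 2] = 3 - 12*z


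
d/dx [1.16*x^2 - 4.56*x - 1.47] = 2.32*x - 4.56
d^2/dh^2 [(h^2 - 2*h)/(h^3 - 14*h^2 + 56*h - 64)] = 2*(h^3 - 96*h + 384)/(h^6 - 36*h^5 + 528*h^4 - 4032*h^3 + 16896*h^2 - 36864*h + 32768)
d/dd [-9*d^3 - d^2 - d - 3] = -27*d^2 - 2*d - 1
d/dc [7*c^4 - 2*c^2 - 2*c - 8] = 28*c^3 - 4*c - 2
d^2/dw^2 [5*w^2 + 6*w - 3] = 10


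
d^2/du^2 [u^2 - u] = 2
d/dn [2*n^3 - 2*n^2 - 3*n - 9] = 6*n^2 - 4*n - 3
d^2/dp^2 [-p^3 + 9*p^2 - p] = 18 - 6*p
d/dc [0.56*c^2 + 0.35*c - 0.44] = 1.12*c + 0.35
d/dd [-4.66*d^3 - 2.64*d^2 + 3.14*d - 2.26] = -13.98*d^2 - 5.28*d + 3.14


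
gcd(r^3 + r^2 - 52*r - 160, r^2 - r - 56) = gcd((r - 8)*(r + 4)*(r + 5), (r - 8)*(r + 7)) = r - 8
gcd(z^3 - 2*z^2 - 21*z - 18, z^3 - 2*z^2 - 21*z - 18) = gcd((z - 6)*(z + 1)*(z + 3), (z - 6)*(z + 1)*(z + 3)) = z^3 - 2*z^2 - 21*z - 18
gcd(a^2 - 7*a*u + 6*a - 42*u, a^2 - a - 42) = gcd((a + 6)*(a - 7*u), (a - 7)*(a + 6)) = a + 6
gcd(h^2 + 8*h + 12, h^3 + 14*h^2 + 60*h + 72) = h^2 + 8*h + 12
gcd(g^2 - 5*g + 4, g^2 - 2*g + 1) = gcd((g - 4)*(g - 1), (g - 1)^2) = g - 1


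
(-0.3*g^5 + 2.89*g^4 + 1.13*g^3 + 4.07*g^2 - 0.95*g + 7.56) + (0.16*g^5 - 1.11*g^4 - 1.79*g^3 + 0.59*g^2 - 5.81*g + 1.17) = -0.14*g^5 + 1.78*g^4 - 0.66*g^3 + 4.66*g^2 - 6.76*g + 8.73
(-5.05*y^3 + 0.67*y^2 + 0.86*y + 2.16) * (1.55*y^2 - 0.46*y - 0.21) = -7.8275*y^5 + 3.3615*y^4 + 2.0853*y^3 + 2.8117*y^2 - 1.1742*y - 0.4536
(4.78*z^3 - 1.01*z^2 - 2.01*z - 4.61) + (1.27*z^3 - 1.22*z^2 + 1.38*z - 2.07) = 6.05*z^3 - 2.23*z^2 - 0.63*z - 6.68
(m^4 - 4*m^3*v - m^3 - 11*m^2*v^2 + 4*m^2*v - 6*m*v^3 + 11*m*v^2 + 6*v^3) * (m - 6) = m^5 - 4*m^4*v - 7*m^4 - 11*m^3*v^2 + 28*m^3*v + 6*m^3 - 6*m^2*v^3 + 77*m^2*v^2 - 24*m^2*v + 42*m*v^3 - 66*m*v^2 - 36*v^3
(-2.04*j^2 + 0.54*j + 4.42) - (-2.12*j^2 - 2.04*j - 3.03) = 0.0800000000000001*j^2 + 2.58*j + 7.45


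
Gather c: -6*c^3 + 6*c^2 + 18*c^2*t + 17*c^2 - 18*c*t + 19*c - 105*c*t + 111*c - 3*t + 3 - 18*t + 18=-6*c^3 + c^2*(18*t + 23) + c*(130 - 123*t) - 21*t + 21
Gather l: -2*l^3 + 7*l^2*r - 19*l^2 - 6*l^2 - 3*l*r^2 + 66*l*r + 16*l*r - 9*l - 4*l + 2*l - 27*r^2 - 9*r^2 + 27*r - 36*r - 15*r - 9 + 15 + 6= -2*l^3 + l^2*(7*r - 25) + l*(-3*r^2 + 82*r - 11) - 36*r^2 - 24*r + 12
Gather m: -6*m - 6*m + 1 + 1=2 - 12*m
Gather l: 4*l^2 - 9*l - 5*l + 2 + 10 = 4*l^2 - 14*l + 12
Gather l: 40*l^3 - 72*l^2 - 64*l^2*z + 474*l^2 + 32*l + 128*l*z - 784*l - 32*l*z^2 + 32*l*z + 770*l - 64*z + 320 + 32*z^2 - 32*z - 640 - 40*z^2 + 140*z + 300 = 40*l^3 + l^2*(402 - 64*z) + l*(-32*z^2 + 160*z + 18) - 8*z^2 + 44*z - 20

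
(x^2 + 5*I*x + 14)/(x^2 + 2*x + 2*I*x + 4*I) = (x^2 + 5*I*x + 14)/(x^2 + 2*x*(1 + I) + 4*I)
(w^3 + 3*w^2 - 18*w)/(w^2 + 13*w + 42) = w*(w - 3)/(w + 7)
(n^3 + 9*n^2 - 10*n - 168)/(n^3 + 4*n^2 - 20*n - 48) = (n + 7)/(n + 2)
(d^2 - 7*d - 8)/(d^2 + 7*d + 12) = (d^2 - 7*d - 8)/(d^2 + 7*d + 12)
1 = 1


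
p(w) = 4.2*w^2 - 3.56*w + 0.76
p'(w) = 8.4*w - 3.56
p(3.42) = 37.71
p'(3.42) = 25.17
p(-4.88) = 118.15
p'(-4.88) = -44.55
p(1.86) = 8.67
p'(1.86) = 12.06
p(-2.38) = 33.02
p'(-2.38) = -23.55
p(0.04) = 0.62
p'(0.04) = -3.22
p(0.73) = 0.40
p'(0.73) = 2.57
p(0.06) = 0.56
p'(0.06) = -3.06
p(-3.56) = 66.66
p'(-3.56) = -33.46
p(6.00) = 130.60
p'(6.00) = 46.84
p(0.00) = 0.76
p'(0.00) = -3.56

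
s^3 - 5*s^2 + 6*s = s*(s - 3)*(s - 2)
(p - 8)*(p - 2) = p^2 - 10*p + 16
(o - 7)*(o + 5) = o^2 - 2*o - 35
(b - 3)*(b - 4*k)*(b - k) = b^3 - 5*b^2*k - 3*b^2 + 4*b*k^2 + 15*b*k - 12*k^2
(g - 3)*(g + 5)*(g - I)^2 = g^4 + 2*g^3 - 2*I*g^3 - 16*g^2 - 4*I*g^2 - 2*g + 30*I*g + 15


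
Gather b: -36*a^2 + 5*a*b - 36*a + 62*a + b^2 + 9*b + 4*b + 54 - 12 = -36*a^2 + 26*a + b^2 + b*(5*a + 13) + 42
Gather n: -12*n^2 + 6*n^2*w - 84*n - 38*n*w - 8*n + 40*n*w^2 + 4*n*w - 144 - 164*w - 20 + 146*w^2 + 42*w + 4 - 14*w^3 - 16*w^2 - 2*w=n^2*(6*w - 12) + n*(40*w^2 - 34*w - 92) - 14*w^3 + 130*w^2 - 124*w - 160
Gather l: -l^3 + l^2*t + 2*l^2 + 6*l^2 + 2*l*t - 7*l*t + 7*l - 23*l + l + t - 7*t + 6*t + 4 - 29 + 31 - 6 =-l^3 + l^2*(t + 8) + l*(-5*t - 15)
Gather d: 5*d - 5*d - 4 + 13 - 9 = 0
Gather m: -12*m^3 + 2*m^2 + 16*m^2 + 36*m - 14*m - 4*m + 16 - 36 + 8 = -12*m^3 + 18*m^2 + 18*m - 12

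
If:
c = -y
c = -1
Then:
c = -1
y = 1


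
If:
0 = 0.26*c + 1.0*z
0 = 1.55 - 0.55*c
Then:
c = 2.82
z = -0.73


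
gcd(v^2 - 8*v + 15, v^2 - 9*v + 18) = v - 3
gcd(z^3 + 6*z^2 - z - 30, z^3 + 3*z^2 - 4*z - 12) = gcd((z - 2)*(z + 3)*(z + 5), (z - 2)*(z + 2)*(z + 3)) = z^2 + z - 6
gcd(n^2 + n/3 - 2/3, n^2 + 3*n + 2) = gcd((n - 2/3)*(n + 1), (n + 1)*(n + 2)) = n + 1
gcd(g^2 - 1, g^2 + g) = g + 1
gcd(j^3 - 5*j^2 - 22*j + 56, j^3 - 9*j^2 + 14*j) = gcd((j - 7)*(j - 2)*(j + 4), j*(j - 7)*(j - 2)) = j^2 - 9*j + 14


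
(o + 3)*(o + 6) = o^2 + 9*o + 18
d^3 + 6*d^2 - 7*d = d*(d - 1)*(d + 7)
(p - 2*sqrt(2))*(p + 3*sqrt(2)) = p^2 + sqrt(2)*p - 12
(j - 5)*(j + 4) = j^2 - j - 20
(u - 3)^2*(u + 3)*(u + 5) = u^4 + 2*u^3 - 24*u^2 - 18*u + 135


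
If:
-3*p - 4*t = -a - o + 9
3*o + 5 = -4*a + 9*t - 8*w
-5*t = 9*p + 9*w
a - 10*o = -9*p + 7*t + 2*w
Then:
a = 11*w/2 - 983/10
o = 599/20 - 13*w/4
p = 221/12 - 9*w/4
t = 9*w/4 - 663/20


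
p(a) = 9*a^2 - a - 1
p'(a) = 18*a - 1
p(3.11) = 82.94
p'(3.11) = 54.98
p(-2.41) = 53.68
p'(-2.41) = -44.38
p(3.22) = 89.10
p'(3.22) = 56.96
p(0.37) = -0.14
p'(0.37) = 5.66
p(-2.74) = 69.31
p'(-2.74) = -50.32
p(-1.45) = 19.37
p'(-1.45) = -27.10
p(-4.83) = 213.79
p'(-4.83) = -87.94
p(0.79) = 3.83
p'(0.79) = 13.22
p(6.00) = 317.00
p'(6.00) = 107.00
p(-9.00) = 737.00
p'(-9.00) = -163.00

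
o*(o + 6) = o^2 + 6*o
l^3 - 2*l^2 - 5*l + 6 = (l - 3)*(l - 1)*(l + 2)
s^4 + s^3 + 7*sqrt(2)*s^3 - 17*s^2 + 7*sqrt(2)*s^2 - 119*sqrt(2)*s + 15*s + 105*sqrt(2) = (s - 3)*(s - 1)*(s + 5)*(s + 7*sqrt(2))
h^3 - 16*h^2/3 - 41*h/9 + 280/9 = (h - 5)*(h - 8/3)*(h + 7/3)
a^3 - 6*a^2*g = a^2*(a - 6*g)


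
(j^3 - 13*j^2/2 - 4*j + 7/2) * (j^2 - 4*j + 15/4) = j^5 - 21*j^4/2 + 103*j^3/4 - 39*j^2/8 - 29*j + 105/8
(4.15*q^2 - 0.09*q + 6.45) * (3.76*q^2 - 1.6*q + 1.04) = 15.604*q^4 - 6.9784*q^3 + 28.712*q^2 - 10.4136*q + 6.708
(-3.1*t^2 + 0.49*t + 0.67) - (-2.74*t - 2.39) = -3.1*t^2 + 3.23*t + 3.06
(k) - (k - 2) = 2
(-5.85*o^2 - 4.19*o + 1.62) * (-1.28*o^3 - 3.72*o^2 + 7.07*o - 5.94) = 7.488*o^5 + 27.1252*o^4 - 27.8463*o^3 - 0.900700000000004*o^2 + 36.342*o - 9.6228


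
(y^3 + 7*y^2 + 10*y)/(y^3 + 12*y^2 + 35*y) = (y + 2)/(y + 7)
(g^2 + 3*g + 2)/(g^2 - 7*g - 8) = (g + 2)/(g - 8)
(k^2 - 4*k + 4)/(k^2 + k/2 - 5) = 2*(k - 2)/(2*k + 5)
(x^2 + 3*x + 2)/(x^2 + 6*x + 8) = (x + 1)/(x + 4)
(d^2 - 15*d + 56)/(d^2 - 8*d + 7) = (d - 8)/(d - 1)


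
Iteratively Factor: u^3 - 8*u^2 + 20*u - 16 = (u - 2)*(u^2 - 6*u + 8) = (u - 4)*(u - 2)*(u - 2)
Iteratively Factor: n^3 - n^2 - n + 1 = (n + 1)*(n^2 - 2*n + 1) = (n - 1)*(n + 1)*(n - 1)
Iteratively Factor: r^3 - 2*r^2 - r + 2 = (r - 2)*(r^2 - 1) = (r - 2)*(r - 1)*(r + 1)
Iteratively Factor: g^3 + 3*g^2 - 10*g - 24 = (g + 2)*(g^2 + g - 12) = (g + 2)*(g + 4)*(g - 3)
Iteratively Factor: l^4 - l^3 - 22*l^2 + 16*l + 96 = (l - 3)*(l^3 + 2*l^2 - 16*l - 32) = (l - 3)*(l + 2)*(l^2 - 16) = (l - 3)*(l + 2)*(l + 4)*(l - 4)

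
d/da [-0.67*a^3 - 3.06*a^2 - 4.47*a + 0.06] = -2.01*a^2 - 6.12*a - 4.47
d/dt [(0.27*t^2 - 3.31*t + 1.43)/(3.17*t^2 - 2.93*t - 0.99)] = (9.7016*t^2 - 9.6008*t + 7.4668)/(10.0489*t^4 - 18.5762*t^3 + 2.3083*t^2 + 5.8014*t + 0.9801)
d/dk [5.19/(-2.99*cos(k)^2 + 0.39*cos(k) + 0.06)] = (2.0241 - 31.0362*cos(k))*sin(k)/(-2.99*cos(k)^2 + 0.39*cos(k) + 0.06)^2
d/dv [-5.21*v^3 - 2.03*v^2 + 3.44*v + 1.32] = -15.63*v^2 - 4.06*v + 3.44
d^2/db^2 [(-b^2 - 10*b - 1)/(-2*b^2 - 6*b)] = (7*b^3 + 3*b^2 + 9*b + 9)/(b^3*(b^3 + 9*b^2 + 27*b + 27))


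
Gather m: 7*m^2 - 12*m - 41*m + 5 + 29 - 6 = 7*m^2 - 53*m + 28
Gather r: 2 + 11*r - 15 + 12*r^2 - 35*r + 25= 12*r^2 - 24*r + 12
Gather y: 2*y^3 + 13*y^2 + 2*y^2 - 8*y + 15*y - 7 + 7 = 2*y^3 + 15*y^2 + 7*y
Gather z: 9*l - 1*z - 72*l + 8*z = -63*l + 7*z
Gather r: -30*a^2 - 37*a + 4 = -30*a^2 - 37*a + 4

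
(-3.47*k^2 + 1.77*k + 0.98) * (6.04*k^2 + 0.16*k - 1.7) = -20.9588*k^4 + 10.1356*k^3 + 12.1014*k^2 - 2.8522*k - 1.666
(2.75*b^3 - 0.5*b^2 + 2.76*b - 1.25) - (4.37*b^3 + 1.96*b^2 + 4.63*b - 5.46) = -1.62*b^3 - 2.46*b^2 - 1.87*b + 4.21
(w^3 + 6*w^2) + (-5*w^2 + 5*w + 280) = w^3 + w^2 + 5*w + 280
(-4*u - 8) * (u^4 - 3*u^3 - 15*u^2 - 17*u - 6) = -4*u^5 + 4*u^4 + 84*u^3 + 188*u^2 + 160*u + 48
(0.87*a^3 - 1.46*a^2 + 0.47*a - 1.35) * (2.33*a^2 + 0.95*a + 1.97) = 2.0271*a^5 - 2.5753*a^4 + 1.422*a^3 - 5.5752*a^2 - 0.3566*a - 2.6595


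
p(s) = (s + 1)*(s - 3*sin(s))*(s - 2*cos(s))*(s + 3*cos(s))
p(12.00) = 26513.07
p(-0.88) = -0.38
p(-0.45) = -2.38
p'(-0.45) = -1.89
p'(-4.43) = -480.54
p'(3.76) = 536.20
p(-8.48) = 3385.25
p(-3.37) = 85.86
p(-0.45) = -2.38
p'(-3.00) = -93.60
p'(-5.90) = -113.62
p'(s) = (1 - 3*sin(s))*(s + 1)*(s - 3*sin(s))*(s - 2*cos(s)) + (1 - 3*cos(s))*(s + 1)*(s - 2*cos(s))*(s + 3*cos(s)) + (s + 1)*(s - 3*sin(s))*(s + 3*cos(s))*(2*sin(s) + 1) + (s - 3*sin(s))*(s - 2*cos(s))*(s + 3*cos(s)) = -(s + 1)*(s - 3*sin(s))*(s - 2*cos(s))*(3*sin(s) - 1) + (s + 1)*(s - 3*sin(s))*(s + 3*cos(s))*(2*sin(s) + 1) - (s + 1)*(s - 2*cos(s))*(s + 3*cos(s))*(3*cos(s) - 1) + (s - 3*sin(s))*(s - 2*cos(s))*(s + 3*cos(s))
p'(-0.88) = -4.26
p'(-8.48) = -2842.96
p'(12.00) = 3629.25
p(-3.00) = 31.38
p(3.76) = 185.60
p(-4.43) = 511.41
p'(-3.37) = -211.50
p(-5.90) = 831.82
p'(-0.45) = -1.89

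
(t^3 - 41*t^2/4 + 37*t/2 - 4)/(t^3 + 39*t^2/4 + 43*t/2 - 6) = (t^2 - 10*t + 16)/(t^2 + 10*t + 24)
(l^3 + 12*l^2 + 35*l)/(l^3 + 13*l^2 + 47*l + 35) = l/(l + 1)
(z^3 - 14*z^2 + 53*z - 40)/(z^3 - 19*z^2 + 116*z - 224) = (z^2 - 6*z + 5)/(z^2 - 11*z + 28)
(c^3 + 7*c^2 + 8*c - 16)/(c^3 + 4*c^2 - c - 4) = (c + 4)/(c + 1)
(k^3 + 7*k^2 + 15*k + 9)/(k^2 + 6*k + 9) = k + 1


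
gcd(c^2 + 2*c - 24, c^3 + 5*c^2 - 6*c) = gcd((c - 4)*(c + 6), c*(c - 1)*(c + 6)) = c + 6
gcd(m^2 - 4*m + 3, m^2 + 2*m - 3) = m - 1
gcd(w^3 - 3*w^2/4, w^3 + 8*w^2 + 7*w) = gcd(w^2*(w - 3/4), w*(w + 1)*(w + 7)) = w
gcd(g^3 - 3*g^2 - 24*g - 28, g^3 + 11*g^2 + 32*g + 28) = g^2 + 4*g + 4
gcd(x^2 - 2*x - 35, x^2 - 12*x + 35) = x - 7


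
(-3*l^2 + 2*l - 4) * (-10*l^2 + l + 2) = 30*l^4 - 23*l^3 + 36*l^2 - 8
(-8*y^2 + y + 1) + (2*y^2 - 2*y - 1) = -6*y^2 - y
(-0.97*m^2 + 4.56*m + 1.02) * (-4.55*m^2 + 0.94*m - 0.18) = 4.4135*m^4 - 21.6598*m^3 - 0.18*m^2 + 0.138*m - 0.1836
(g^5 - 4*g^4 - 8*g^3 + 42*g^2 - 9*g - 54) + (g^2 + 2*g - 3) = g^5 - 4*g^4 - 8*g^3 + 43*g^2 - 7*g - 57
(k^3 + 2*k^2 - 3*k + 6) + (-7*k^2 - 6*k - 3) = k^3 - 5*k^2 - 9*k + 3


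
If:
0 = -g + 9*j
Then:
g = 9*j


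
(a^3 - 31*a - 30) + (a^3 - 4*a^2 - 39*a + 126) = 2*a^3 - 4*a^2 - 70*a + 96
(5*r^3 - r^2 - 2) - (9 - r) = 5*r^3 - r^2 + r - 11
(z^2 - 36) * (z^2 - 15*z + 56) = z^4 - 15*z^3 + 20*z^2 + 540*z - 2016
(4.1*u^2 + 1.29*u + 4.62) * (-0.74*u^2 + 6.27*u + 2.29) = -3.034*u^4 + 24.7524*u^3 + 14.0585*u^2 + 31.9215*u + 10.5798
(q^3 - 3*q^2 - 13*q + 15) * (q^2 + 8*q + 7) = q^5 + 5*q^4 - 30*q^3 - 110*q^2 + 29*q + 105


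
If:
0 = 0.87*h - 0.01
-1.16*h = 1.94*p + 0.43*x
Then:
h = 0.01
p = -0.221649484536082*x - 0.00687285223367698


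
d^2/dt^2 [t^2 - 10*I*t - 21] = 2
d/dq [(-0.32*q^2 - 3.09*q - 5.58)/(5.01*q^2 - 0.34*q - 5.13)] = (15.5897*q^2 + 59.1948*q + 13.9545)/(25.1001*q^4 - 3.4068*q^3 - 51.287*q^2 + 3.4884*q + 26.3169)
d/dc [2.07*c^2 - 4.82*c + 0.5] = 4.14*c - 4.82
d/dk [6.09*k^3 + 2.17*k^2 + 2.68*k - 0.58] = 18.27*k^2 + 4.34*k + 2.68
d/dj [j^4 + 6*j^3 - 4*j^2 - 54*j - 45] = 4*j^3 + 18*j^2 - 8*j - 54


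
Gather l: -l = -l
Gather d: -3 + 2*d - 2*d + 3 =0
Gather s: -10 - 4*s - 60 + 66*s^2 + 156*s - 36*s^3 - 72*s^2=-36*s^3 - 6*s^2 + 152*s - 70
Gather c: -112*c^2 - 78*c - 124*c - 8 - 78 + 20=-112*c^2 - 202*c - 66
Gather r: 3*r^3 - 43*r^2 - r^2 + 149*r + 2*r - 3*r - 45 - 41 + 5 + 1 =3*r^3 - 44*r^2 + 148*r - 80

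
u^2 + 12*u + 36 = (u + 6)^2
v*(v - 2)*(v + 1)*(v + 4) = v^4 + 3*v^3 - 6*v^2 - 8*v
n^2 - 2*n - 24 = (n - 6)*(n + 4)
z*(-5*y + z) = -5*y*z + z^2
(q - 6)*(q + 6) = q^2 - 36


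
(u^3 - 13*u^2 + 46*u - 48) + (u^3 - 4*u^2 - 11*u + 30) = 2*u^3 - 17*u^2 + 35*u - 18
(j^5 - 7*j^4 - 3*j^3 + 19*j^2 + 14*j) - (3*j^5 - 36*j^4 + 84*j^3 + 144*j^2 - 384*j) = -2*j^5 + 29*j^4 - 87*j^3 - 125*j^2 + 398*j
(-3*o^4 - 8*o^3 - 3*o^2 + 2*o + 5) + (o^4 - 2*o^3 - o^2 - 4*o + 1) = -2*o^4 - 10*o^3 - 4*o^2 - 2*o + 6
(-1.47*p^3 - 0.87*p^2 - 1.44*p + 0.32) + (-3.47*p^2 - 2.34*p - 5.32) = -1.47*p^3 - 4.34*p^2 - 3.78*p - 5.0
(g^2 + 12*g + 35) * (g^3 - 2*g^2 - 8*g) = g^5 + 10*g^4 + 3*g^3 - 166*g^2 - 280*g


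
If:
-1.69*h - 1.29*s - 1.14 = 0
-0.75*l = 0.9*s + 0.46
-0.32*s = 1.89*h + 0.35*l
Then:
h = 0.06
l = 0.55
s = -0.97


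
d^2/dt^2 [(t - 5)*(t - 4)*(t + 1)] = 6*t - 16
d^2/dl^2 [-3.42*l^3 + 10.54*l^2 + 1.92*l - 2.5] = 21.08 - 20.52*l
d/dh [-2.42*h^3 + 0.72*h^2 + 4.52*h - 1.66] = -7.26*h^2 + 1.44*h + 4.52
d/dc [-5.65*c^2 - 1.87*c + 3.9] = -11.3*c - 1.87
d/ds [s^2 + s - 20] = 2*s + 1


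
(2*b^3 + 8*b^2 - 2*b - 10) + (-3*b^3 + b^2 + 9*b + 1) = -b^3 + 9*b^2 + 7*b - 9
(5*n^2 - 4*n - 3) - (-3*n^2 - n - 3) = 8*n^2 - 3*n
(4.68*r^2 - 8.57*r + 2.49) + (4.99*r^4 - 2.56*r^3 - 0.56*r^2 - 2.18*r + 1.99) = 4.99*r^4 - 2.56*r^3 + 4.12*r^2 - 10.75*r + 4.48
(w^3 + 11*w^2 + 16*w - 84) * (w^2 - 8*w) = w^5 + 3*w^4 - 72*w^3 - 212*w^2 + 672*w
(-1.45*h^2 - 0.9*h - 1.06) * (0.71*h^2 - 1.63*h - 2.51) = -1.0295*h^4 + 1.7245*h^3 + 4.3539*h^2 + 3.9868*h + 2.6606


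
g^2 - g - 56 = (g - 8)*(g + 7)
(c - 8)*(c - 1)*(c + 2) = c^3 - 7*c^2 - 10*c + 16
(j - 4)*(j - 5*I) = j^2 - 4*j - 5*I*j + 20*I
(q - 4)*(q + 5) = q^2 + q - 20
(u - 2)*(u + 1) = u^2 - u - 2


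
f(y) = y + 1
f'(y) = 1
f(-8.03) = -7.03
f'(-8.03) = 1.00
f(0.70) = 1.70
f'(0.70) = 1.00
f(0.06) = 1.06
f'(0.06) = 1.00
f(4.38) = 5.38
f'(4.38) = 1.00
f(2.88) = 3.88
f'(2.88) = 1.00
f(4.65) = 5.65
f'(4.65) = 1.00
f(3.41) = 4.41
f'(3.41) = 1.00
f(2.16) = 3.16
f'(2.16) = 1.00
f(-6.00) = -5.00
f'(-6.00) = 1.00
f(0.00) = 1.00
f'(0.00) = 1.00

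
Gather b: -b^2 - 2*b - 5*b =-b^2 - 7*b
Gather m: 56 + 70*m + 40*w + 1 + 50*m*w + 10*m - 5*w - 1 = m*(50*w + 80) + 35*w + 56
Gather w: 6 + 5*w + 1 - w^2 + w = -w^2 + 6*w + 7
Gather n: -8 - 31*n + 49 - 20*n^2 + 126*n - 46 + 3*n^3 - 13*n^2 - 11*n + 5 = 3*n^3 - 33*n^2 + 84*n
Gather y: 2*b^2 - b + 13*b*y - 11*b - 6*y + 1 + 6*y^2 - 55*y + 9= 2*b^2 - 12*b + 6*y^2 + y*(13*b - 61) + 10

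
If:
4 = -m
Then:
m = -4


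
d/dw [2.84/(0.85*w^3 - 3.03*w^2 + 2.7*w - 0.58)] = (-7.242*w^2 + 17.2104*w - 7.668)/(0.85*w^3 - 3.03*w^2 + 2.7*w - 0.58)^2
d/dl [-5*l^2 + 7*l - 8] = 7 - 10*l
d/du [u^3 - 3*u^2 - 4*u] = 3*u^2 - 6*u - 4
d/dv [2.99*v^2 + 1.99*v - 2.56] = 5.98*v + 1.99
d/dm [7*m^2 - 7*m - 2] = 14*m - 7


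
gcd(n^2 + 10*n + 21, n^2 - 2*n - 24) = 1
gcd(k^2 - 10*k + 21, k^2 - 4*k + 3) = k - 3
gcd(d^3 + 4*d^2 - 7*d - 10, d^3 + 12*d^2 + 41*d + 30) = d^2 + 6*d + 5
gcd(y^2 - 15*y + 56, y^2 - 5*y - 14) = y - 7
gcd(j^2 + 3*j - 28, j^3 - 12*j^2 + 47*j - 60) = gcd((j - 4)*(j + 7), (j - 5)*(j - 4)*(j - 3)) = j - 4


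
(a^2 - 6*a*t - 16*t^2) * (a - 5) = a^3 - 6*a^2*t - 5*a^2 - 16*a*t^2 + 30*a*t + 80*t^2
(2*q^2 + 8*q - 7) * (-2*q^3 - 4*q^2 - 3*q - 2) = -4*q^5 - 24*q^4 - 24*q^3 + 5*q + 14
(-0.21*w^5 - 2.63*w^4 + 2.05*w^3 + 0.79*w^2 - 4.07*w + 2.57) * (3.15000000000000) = -0.6615*w^5 - 8.2845*w^4 + 6.4575*w^3 + 2.4885*w^2 - 12.8205*w + 8.0955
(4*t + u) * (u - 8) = 4*t*u - 32*t + u^2 - 8*u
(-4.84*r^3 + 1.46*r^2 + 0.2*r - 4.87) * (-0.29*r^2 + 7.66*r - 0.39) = 1.4036*r^5 - 37.4978*r^4 + 13.0132*r^3 + 2.3749*r^2 - 37.3822*r + 1.8993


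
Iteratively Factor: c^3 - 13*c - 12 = (c + 3)*(c^2 - 3*c - 4) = (c + 1)*(c + 3)*(c - 4)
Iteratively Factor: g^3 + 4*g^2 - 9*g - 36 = (g - 3)*(g^2 + 7*g + 12) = (g - 3)*(g + 4)*(g + 3)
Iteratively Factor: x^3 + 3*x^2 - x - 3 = (x + 3)*(x^2 - 1) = (x + 1)*(x + 3)*(x - 1)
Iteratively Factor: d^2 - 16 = (d + 4)*(d - 4)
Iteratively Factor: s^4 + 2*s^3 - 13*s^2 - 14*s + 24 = (s - 1)*(s^3 + 3*s^2 - 10*s - 24) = (s - 1)*(s + 4)*(s^2 - s - 6) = (s - 3)*(s - 1)*(s + 4)*(s + 2)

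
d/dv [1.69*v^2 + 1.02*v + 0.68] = 3.38*v + 1.02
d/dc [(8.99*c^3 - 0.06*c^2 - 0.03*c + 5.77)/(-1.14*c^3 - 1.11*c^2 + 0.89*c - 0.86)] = (3.5527136788005e-15*c^5 - 10.0473*c^4 + 15.9338*c^3 - 3.5475*c^2 + 12.9126*c - 5.1095)/(1.2996*c^6 + 2.5308*c^5 - 0.7971*c^4 - 0.0150000000000003*c^3 + 2.7013*c^2 - 1.5308*c + 0.7396)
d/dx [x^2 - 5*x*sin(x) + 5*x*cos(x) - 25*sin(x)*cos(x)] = -5*sqrt(2)*x*sin(x + pi/4) + 2*x - 25*cos(2*x) + 5*sqrt(2)*cos(x + pi/4)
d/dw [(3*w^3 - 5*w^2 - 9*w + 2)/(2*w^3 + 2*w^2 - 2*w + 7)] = (16*w^4 + 24*w^3 + 79*w^2 - 78*w - 59)/(4*w^6 + 8*w^5 - 4*w^4 + 20*w^3 + 32*w^2 - 28*w + 49)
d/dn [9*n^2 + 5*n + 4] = 18*n + 5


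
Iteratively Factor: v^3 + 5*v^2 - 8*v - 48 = (v + 4)*(v^2 + v - 12) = (v - 3)*(v + 4)*(v + 4)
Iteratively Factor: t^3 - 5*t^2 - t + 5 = (t - 1)*(t^2 - 4*t - 5) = (t - 5)*(t - 1)*(t + 1)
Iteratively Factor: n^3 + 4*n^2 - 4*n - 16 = (n + 4)*(n^2 - 4) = (n - 2)*(n + 4)*(n + 2)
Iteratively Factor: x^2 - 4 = (x + 2)*(x - 2)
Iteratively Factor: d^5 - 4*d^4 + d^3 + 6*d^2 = (d)*(d^4 - 4*d^3 + d^2 + 6*d) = d*(d - 3)*(d^3 - d^2 - 2*d) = d*(d - 3)*(d - 2)*(d^2 + d) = d*(d - 3)*(d - 2)*(d + 1)*(d)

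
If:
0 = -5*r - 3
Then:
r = -3/5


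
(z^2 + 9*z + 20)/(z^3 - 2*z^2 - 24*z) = (z + 5)/(z*(z - 6))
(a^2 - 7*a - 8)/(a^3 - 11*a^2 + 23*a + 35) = (a - 8)/(a^2 - 12*a + 35)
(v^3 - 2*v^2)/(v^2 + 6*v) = v*(v - 2)/(v + 6)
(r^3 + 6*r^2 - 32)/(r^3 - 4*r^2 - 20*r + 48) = (r + 4)/(r - 6)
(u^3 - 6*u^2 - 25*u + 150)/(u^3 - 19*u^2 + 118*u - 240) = (u + 5)/(u - 8)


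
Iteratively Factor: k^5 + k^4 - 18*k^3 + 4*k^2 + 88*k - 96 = (k - 2)*(k^4 + 3*k^3 - 12*k^2 - 20*k + 48) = (k - 2)*(k + 3)*(k^3 - 12*k + 16) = (k - 2)*(k + 3)*(k + 4)*(k^2 - 4*k + 4) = (k - 2)^2*(k + 3)*(k + 4)*(k - 2)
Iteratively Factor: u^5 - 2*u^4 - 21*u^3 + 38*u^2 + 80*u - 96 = (u - 1)*(u^4 - u^3 - 22*u^2 + 16*u + 96) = (u - 3)*(u - 1)*(u^3 + 2*u^2 - 16*u - 32) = (u - 3)*(u - 1)*(u + 4)*(u^2 - 2*u - 8) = (u - 3)*(u - 1)*(u + 2)*(u + 4)*(u - 4)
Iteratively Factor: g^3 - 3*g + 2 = (g - 1)*(g^2 + g - 2) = (g - 1)^2*(g + 2)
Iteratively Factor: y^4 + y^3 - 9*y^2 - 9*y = (y)*(y^3 + y^2 - 9*y - 9) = y*(y - 3)*(y^2 + 4*y + 3) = y*(y - 3)*(y + 3)*(y + 1)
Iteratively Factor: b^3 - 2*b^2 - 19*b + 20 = (b - 5)*(b^2 + 3*b - 4) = (b - 5)*(b + 4)*(b - 1)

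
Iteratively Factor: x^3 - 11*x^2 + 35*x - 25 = (x - 1)*(x^2 - 10*x + 25) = (x - 5)*(x - 1)*(x - 5)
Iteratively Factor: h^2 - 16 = (h - 4)*(h + 4)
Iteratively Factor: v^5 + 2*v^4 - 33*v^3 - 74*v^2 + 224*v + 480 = (v + 4)*(v^4 - 2*v^3 - 25*v^2 + 26*v + 120) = (v - 3)*(v + 4)*(v^3 + v^2 - 22*v - 40) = (v - 3)*(v + 2)*(v + 4)*(v^2 - v - 20) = (v - 3)*(v + 2)*(v + 4)^2*(v - 5)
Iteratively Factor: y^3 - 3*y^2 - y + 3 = (y - 1)*(y^2 - 2*y - 3) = (y - 1)*(y + 1)*(y - 3)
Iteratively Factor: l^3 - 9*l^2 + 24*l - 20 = (l - 2)*(l^2 - 7*l + 10) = (l - 5)*(l - 2)*(l - 2)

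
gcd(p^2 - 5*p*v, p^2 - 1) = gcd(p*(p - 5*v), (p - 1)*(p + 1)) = 1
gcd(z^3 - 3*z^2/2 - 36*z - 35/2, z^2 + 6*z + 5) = z + 5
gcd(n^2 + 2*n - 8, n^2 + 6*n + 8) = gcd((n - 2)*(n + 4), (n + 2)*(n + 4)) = n + 4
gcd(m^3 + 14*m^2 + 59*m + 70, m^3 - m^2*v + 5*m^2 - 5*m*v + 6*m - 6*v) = m + 2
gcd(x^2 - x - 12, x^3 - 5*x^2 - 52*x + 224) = x - 4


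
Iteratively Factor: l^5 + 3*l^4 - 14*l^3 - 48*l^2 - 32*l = (l + 2)*(l^4 + l^3 - 16*l^2 - 16*l) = (l + 2)*(l + 4)*(l^3 - 3*l^2 - 4*l) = l*(l + 2)*(l + 4)*(l^2 - 3*l - 4) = l*(l + 1)*(l + 2)*(l + 4)*(l - 4)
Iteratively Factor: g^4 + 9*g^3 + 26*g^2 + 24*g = (g + 2)*(g^3 + 7*g^2 + 12*g) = g*(g + 2)*(g^2 + 7*g + 12) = g*(g + 2)*(g + 3)*(g + 4)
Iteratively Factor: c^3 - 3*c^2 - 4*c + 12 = (c - 3)*(c^2 - 4) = (c - 3)*(c - 2)*(c + 2)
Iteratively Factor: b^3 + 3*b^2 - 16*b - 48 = (b - 4)*(b^2 + 7*b + 12) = (b - 4)*(b + 4)*(b + 3)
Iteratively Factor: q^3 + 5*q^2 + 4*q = (q + 1)*(q^2 + 4*q) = (q + 1)*(q + 4)*(q)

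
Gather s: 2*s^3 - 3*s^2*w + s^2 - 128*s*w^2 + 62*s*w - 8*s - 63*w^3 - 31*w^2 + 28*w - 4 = 2*s^3 + s^2*(1 - 3*w) + s*(-128*w^2 + 62*w - 8) - 63*w^3 - 31*w^2 + 28*w - 4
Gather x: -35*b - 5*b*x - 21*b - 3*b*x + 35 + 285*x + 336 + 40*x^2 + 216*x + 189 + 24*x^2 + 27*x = -56*b + 64*x^2 + x*(528 - 8*b) + 560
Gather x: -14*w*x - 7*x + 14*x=x*(7 - 14*w)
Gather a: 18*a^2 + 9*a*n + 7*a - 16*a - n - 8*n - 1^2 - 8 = 18*a^2 + a*(9*n - 9) - 9*n - 9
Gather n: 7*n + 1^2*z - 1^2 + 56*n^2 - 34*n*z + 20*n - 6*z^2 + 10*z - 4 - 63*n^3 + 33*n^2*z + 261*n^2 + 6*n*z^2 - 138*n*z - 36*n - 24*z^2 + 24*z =-63*n^3 + n^2*(33*z + 317) + n*(6*z^2 - 172*z - 9) - 30*z^2 + 35*z - 5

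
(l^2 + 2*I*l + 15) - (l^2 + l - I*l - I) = -l + 3*I*l + 15 + I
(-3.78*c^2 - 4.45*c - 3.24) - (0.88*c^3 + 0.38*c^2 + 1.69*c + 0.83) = -0.88*c^3 - 4.16*c^2 - 6.14*c - 4.07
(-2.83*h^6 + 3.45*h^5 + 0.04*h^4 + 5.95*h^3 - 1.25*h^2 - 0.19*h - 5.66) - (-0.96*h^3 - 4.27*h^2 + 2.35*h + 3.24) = -2.83*h^6 + 3.45*h^5 + 0.04*h^4 + 6.91*h^3 + 3.02*h^2 - 2.54*h - 8.9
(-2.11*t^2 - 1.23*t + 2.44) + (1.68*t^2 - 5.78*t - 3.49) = -0.43*t^2 - 7.01*t - 1.05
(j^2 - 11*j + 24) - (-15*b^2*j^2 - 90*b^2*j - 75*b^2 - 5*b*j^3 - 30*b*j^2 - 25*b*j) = 15*b^2*j^2 + 90*b^2*j + 75*b^2 + 5*b*j^3 + 30*b*j^2 + 25*b*j + j^2 - 11*j + 24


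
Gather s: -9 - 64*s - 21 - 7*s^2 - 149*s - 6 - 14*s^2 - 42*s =-21*s^2 - 255*s - 36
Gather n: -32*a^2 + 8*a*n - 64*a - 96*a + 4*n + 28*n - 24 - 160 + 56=-32*a^2 - 160*a + n*(8*a + 32) - 128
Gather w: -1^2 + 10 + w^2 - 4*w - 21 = w^2 - 4*w - 12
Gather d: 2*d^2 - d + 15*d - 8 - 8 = 2*d^2 + 14*d - 16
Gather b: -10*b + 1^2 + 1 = 2 - 10*b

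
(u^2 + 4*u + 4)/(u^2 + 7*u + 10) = (u + 2)/(u + 5)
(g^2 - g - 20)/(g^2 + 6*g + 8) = (g - 5)/(g + 2)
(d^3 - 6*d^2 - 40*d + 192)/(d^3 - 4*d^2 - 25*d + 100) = (d^2 - 2*d - 48)/(d^2 - 25)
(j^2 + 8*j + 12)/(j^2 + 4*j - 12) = (j + 2)/(j - 2)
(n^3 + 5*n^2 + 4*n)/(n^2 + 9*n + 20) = n*(n + 1)/(n + 5)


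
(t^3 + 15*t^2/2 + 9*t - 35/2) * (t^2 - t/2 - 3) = t^5 + 7*t^4 + 9*t^3/4 - 89*t^2/2 - 73*t/4 + 105/2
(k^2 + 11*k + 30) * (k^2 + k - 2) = k^4 + 12*k^3 + 39*k^2 + 8*k - 60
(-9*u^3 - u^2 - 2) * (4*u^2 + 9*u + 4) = -36*u^5 - 85*u^4 - 45*u^3 - 12*u^2 - 18*u - 8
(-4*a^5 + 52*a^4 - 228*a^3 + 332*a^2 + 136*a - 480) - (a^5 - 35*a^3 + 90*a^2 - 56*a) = -5*a^5 + 52*a^4 - 193*a^3 + 242*a^2 + 192*a - 480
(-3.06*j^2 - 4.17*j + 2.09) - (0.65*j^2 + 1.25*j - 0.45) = -3.71*j^2 - 5.42*j + 2.54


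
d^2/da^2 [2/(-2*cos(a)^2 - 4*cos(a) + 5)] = 8*(4*sin(a)^4 - 16*sin(a)^2 - 5*cos(a)/2 + 3*cos(3*a)/2 - 1)/(-2*sin(a)^2 + 4*cos(a) - 3)^3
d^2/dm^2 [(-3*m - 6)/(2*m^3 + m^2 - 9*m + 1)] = 6*(-(m + 2)*(6*m^2 + 2*m - 9)^2 + (6*m^2 + 2*m + (m + 2)*(6*m + 1) - 9)*(2*m^3 + m^2 - 9*m + 1))/(2*m^3 + m^2 - 9*m + 1)^3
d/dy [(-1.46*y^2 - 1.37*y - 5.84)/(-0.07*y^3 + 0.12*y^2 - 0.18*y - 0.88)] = (-0.1022*y^4 - 0.1918*y^3 - 0.7992*y^2 + 3.9712*y + 0.1544)/(0.0049*y^6 - 0.0168*y^5 + 0.0396*y^4 + 0.08*y^3 - 0.1788*y^2 + 0.3168*y + 0.7744)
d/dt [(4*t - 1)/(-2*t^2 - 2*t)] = (2*t^2 - t - 1/2)/(t^2*(t^2 + 2*t + 1))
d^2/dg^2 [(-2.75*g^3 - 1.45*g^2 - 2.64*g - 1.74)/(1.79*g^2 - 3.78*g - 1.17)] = (1.4210854715202e-14*g^5 + 2.8421709430404e-14*g^4 - 126.644478*g^3 - 124.644114*g^2 + 14.878566*g - 37.630278)/(5.735339*g^6 - 36.334494*g^5 + 65.482317*g^4 - 6.511428*g^3 - 42.801291*g^2 - 15.523326*g - 1.601613)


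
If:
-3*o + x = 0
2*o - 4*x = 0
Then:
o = 0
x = 0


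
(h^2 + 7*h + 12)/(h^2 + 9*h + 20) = (h + 3)/(h + 5)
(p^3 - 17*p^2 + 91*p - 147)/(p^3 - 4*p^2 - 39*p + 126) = (p - 7)/(p + 6)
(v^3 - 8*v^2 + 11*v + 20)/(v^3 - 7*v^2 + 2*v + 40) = (v + 1)/(v + 2)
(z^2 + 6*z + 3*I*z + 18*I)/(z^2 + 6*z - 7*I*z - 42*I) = (z + 3*I)/(z - 7*I)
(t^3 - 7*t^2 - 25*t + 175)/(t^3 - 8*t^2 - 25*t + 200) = (t - 7)/(t - 8)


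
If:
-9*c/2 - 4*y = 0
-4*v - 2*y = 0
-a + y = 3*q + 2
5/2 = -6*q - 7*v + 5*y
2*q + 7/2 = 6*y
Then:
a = -265/76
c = -128/171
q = 59/76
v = -8/19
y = 16/19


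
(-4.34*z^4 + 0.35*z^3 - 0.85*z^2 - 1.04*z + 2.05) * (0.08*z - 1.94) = -0.3472*z^5 + 8.4476*z^4 - 0.747*z^3 + 1.5658*z^2 + 2.1816*z - 3.977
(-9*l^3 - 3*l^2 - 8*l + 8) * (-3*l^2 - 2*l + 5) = 27*l^5 + 27*l^4 - 15*l^3 - 23*l^2 - 56*l + 40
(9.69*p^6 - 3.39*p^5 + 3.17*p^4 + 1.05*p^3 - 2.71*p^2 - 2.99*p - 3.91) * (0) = 0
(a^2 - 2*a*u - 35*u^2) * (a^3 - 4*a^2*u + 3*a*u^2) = a^5 - 6*a^4*u - 24*a^3*u^2 + 134*a^2*u^3 - 105*a*u^4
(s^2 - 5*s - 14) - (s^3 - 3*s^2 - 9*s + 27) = -s^3 + 4*s^2 + 4*s - 41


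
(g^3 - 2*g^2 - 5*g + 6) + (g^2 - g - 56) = g^3 - g^2 - 6*g - 50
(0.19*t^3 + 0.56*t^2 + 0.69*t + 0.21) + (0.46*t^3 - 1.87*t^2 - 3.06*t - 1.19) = 0.65*t^3 - 1.31*t^2 - 2.37*t - 0.98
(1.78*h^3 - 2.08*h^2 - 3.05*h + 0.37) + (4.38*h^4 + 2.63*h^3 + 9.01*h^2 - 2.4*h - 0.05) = 4.38*h^4 + 4.41*h^3 + 6.93*h^2 - 5.45*h + 0.32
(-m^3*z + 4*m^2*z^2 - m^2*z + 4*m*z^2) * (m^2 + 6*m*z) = -m^5*z - 2*m^4*z^2 - m^4*z + 24*m^3*z^3 - 2*m^3*z^2 + 24*m^2*z^3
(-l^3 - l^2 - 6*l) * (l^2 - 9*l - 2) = -l^5 + 8*l^4 + 5*l^3 + 56*l^2 + 12*l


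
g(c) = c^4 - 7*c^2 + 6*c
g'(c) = 4*c^3 - 14*c + 6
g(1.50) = -1.69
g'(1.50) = -1.50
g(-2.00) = -24.00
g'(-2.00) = 2.00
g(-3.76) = 78.35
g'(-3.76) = -153.99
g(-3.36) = 28.27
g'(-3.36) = -98.69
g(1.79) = -1.42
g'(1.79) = 3.88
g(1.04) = -0.16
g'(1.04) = -4.06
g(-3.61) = 56.95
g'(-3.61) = -131.64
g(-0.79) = -8.72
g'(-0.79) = 15.09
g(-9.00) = 5940.00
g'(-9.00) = -2784.00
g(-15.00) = 48960.00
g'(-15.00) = -13284.00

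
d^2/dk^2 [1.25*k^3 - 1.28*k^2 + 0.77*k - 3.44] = 7.5*k - 2.56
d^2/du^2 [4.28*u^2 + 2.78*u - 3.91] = 8.56000000000000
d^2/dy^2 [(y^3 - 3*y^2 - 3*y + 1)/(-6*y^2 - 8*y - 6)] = 16*(-y^3 - 9*y^2 - 9*y - 1)/(27*y^6 + 108*y^5 + 225*y^4 + 280*y^3 + 225*y^2 + 108*y + 27)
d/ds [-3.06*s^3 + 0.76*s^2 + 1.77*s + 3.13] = -9.18*s^2 + 1.52*s + 1.77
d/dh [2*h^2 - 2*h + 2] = 4*h - 2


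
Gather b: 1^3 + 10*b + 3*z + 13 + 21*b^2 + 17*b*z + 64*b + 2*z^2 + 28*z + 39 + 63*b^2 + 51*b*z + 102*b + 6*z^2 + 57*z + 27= 84*b^2 + b*(68*z + 176) + 8*z^2 + 88*z + 80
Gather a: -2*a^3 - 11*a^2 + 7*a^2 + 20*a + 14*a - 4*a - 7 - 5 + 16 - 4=-2*a^3 - 4*a^2 + 30*a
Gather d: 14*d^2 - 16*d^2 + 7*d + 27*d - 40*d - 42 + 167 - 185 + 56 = -2*d^2 - 6*d - 4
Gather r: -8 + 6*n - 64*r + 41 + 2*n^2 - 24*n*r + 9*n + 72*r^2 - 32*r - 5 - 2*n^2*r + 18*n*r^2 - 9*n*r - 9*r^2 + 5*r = 2*n^2 + 15*n + r^2*(18*n + 63) + r*(-2*n^2 - 33*n - 91) + 28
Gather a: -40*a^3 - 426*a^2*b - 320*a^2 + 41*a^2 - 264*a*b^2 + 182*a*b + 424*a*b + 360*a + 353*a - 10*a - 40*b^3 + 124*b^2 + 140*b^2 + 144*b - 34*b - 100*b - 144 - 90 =-40*a^3 + a^2*(-426*b - 279) + a*(-264*b^2 + 606*b + 703) - 40*b^3 + 264*b^2 + 10*b - 234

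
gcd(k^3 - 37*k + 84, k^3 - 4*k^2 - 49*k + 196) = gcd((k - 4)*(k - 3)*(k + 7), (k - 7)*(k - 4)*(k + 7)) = k^2 + 3*k - 28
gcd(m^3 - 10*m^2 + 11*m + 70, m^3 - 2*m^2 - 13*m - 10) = m^2 - 3*m - 10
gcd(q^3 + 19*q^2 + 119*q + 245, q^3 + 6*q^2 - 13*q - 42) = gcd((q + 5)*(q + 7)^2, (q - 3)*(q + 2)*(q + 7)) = q + 7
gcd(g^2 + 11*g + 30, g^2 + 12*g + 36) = g + 6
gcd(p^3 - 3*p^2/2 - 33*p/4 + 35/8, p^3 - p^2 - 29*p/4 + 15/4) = p^2 + 2*p - 5/4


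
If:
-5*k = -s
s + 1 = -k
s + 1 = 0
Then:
No Solution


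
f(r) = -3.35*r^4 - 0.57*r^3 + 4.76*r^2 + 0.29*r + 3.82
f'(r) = -13.4*r^3 - 1.71*r^2 + 9.52*r + 0.29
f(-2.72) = -133.65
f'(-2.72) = 231.40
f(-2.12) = -37.64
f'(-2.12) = 100.10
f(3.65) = -554.01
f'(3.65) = -639.35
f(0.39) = 4.55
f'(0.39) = 2.95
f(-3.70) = -531.06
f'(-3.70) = 620.41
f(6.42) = -5639.91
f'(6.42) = -3554.84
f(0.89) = 5.34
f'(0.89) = -2.04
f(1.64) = -9.65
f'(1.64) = -47.80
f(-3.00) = -210.17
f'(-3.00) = 318.14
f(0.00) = 3.82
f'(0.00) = 0.29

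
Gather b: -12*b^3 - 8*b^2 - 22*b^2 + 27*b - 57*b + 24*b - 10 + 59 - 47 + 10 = -12*b^3 - 30*b^2 - 6*b + 12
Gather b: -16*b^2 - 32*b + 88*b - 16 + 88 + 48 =-16*b^2 + 56*b + 120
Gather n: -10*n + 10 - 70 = -10*n - 60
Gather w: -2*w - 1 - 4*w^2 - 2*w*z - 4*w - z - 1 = -4*w^2 + w*(-2*z - 6) - z - 2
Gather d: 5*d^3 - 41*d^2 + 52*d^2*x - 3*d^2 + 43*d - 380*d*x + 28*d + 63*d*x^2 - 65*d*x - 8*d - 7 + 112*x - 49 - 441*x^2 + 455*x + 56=5*d^3 + d^2*(52*x - 44) + d*(63*x^2 - 445*x + 63) - 441*x^2 + 567*x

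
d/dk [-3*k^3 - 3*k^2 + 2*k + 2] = -9*k^2 - 6*k + 2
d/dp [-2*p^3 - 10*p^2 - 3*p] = -6*p^2 - 20*p - 3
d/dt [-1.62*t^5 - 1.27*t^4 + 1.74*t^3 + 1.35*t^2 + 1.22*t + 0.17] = -8.1*t^4 - 5.08*t^3 + 5.22*t^2 + 2.7*t + 1.22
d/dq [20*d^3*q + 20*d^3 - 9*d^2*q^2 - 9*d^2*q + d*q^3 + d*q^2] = d*(20*d^2 - 18*d*q - 9*d + 3*q^2 + 2*q)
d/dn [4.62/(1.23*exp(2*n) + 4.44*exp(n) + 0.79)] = (-11.3652*exp(n) - 20.5128)*exp(n)/(1.23*exp(2*n) + 4.44*exp(n) + 0.79)^2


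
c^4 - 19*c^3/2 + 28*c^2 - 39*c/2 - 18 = (c - 4)*(c - 3)^2*(c + 1/2)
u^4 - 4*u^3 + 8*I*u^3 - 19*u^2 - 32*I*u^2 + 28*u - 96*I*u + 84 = (u - 6)*(u + 2)*(u + I)*(u + 7*I)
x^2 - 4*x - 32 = (x - 8)*(x + 4)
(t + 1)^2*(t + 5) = t^3 + 7*t^2 + 11*t + 5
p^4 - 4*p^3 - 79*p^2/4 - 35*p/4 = p*(p - 7)*(p + 1/2)*(p + 5/2)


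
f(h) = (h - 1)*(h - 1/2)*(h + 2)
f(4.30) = 79.00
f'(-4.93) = 65.48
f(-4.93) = -94.35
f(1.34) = 0.95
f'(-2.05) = 8.06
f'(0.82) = 0.34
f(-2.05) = -0.39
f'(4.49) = 62.47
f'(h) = (h - 1)*(h - 1/2) + (h - 1)*(h + 2) + (h - 1/2)*(h + 2) = 3*h^2 + h - 5/2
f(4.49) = 90.37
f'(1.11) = 2.31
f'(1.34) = 4.23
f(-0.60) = 2.46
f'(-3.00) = 21.50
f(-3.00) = -14.00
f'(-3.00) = 21.50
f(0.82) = -0.16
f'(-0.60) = -2.02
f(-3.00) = -14.00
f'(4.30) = 57.27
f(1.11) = 0.21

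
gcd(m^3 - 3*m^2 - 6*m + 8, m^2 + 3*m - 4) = m - 1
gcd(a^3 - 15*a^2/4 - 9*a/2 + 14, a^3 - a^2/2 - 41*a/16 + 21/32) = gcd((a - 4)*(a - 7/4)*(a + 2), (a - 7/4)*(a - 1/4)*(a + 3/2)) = a - 7/4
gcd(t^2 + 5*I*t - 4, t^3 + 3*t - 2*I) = 1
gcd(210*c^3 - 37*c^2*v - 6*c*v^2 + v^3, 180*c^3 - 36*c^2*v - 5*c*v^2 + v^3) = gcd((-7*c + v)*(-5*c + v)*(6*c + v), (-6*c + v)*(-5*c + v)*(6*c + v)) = -30*c^2 + c*v + v^2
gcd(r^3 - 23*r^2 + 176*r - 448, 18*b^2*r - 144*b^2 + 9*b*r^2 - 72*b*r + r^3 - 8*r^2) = r - 8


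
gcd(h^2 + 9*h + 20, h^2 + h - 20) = h + 5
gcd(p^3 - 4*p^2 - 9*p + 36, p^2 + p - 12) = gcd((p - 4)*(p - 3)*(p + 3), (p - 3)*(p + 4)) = p - 3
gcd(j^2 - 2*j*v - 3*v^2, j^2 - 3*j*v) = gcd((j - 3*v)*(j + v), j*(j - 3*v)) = -j + 3*v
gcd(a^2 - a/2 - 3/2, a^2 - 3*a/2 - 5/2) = a + 1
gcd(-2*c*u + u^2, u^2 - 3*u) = u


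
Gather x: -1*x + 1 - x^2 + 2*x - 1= -x^2 + x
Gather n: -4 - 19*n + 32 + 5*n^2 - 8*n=5*n^2 - 27*n + 28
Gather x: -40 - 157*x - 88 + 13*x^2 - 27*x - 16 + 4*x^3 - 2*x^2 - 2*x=4*x^3 + 11*x^2 - 186*x - 144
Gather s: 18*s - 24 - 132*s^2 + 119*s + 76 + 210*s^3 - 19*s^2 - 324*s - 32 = 210*s^3 - 151*s^2 - 187*s + 20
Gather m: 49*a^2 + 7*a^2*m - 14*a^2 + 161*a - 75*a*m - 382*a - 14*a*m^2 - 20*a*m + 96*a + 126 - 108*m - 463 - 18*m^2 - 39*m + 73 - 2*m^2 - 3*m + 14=35*a^2 - 125*a + m^2*(-14*a - 20) + m*(7*a^2 - 95*a - 150) - 250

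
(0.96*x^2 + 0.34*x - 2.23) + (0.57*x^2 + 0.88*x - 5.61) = 1.53*x^2 + 1.22*x - 7.84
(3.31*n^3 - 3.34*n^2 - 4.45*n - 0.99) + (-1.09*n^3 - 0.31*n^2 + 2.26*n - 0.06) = 2.22*n^3 - 3.65*n^2 - 2.19*n - 1.05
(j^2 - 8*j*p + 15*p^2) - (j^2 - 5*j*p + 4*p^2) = -3*j*p + 11*p^2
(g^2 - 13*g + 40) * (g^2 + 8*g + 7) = g^4 - 5*g^3 - 57*g^2 + 229*g + 280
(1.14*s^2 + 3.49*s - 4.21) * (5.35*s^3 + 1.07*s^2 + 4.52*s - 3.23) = 6.099*s^5 + 19.8913*s^4 - 13.6364*s^3 + 7.5879*s^2 - 30.3019*s + 13.5983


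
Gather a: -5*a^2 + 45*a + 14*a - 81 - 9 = -5*a^2 + 59*a - 90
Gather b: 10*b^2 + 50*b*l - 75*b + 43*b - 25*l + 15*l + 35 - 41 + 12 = 10*b^2 + b*(50*l - 32) - 10*l + 6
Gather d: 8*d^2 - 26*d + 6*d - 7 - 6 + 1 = 8*d^2 - 20*d - 12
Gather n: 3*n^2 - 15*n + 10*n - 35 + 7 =3*n^2 - 5*n - 28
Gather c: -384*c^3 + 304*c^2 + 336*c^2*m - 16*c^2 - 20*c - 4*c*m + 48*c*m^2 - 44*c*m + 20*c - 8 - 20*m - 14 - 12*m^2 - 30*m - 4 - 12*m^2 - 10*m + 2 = -384*c^3 + c^2*(336*m + 288) + c*(48*m^2 - 48*m) - 24*m^2 - 60*m - 24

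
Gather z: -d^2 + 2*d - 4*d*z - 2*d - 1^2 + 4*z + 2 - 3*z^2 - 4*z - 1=-d^2 - 4*d*z - 3*z^2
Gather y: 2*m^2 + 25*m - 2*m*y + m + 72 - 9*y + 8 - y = 2*m^2 + 26*m + y*(-2*m - 10) + 80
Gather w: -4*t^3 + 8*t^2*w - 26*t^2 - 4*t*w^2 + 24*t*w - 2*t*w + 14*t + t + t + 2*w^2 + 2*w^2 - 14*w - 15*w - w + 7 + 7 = -4*t^3 - 26*t^2 + 16*t + w^2*(4 - 4*t) + w*(8*t^2 + 22*t - 30) + 14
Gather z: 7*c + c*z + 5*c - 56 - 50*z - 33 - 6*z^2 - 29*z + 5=12*c - 6*z^2 + z*(c - 79) - 84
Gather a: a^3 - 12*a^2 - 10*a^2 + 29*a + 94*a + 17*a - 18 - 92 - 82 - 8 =a^3 - 22*a^2 + 140*a - 200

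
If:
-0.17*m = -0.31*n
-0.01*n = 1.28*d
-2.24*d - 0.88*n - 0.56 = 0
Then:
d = 0.01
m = -1.18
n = -0.65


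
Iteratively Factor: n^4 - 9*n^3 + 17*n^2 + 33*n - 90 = (n - 5)*(n^3 - 4*n^2 - 3*n + 18) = (n - 5)*(n + 2)*(n^2 - 6*n + 9) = (n - 5)*(n - 3)*(n + 2)*(n - 3)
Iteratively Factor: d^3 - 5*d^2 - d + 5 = (d - 1)*(d^2 - 4*d - 5) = (d - 1)*(d + 1)*(d - 5)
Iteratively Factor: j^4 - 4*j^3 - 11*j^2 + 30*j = (j)*(j^3 - 4*j^2 - 11*j + 30) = j*(j - 5)*(j^2 + j - 6) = j*(j - 5)*(j - 2)*(j + 3)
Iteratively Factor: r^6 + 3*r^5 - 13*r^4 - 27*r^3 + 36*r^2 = (r)*(r^5 + 3*r^4 - 13*r^3 - 27*r^2 + 36*r) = r^2*(r^4 + 3*r^3 - 13*r^2 - 27*r + 36) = r^2*(r + 4)*(r^3 - r^2 - 9*r + 9) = r^2*(r + 3)*(r + 4)*(r^2 - 4*r + 3) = r^2*(r - 3)*(r + 3)*(r + 4)*(r - 1)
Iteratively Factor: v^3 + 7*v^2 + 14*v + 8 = (v + 1)*(v^2 + 6*v + 8) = (v + 1)*(v + 4)*(v + 2)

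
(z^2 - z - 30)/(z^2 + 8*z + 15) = (z - 6)/(z + 3)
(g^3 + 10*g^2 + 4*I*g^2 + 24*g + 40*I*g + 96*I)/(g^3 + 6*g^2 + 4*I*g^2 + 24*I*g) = (g + 4)/g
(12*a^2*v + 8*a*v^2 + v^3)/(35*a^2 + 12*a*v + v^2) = v*(12*a^2 + 8*a*v + v^2)/(35*a^2 + 12*a*v + v^2)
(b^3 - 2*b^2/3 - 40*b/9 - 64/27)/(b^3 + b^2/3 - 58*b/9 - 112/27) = (3*b + 4)/(3*b + 7)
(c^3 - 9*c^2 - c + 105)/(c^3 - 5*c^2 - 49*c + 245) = (c + 3)/(c + 7)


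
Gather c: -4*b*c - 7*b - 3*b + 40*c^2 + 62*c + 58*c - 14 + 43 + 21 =-10*b + 40*c^2 + c*(120 - 4*b) + 50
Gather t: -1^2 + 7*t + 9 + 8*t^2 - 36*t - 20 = 8*t^2 - 29*t - 12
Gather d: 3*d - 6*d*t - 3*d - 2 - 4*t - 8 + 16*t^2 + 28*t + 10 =-6*d*t + 16*t^2 + 24*t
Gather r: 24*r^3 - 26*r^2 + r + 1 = 24*r^3 - 26*r^2 + r + 1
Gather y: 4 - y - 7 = -y - 3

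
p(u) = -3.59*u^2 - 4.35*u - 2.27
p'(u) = -7.18*u - 4.35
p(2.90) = -45.08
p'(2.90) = -25.17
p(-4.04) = -43.29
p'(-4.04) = 24.66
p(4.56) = -96.76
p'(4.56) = -37.09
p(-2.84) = -18.87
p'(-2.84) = 16.04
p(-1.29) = -2.63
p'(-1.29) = 4.91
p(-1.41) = -3.27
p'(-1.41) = 5.77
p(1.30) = -13.99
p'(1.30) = -13.68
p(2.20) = -29.22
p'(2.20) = -20.15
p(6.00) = -157.61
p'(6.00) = -47.43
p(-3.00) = -21.53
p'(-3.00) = 17.19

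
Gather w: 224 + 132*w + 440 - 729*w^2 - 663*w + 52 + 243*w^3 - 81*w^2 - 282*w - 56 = 243*w^3 - 810*w^2 - 813*w + 660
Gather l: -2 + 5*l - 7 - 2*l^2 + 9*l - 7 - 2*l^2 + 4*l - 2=-4*l^2 + 18*l - 18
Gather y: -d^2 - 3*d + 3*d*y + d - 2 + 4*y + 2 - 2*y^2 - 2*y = -d^2 - 2*d - 2*y^2 + y*(3*d + 2)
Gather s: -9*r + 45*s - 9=-9*r + 45*s - 9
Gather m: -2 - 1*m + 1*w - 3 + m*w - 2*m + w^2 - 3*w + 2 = m*(w - 3) + w^2 - 2*w - 3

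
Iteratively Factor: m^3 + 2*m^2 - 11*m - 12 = (m + 1)*(m^2 + m - 12) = (m + 1)*(m + 4)*(m - 3)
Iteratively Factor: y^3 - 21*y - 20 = (y - 5)*(y^2 + 5*y + 4) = (y - 5)*(y + 1)*(y + 4)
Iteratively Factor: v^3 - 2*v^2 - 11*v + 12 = (v - 4)*(v^2 + 2*v - 3) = (v - 4)*(v - 1)*(v + 3)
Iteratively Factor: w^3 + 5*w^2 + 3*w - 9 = (w - 1)*(w^2 + 6*w + 9) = (w - 1)*(w + 3)*(w + 3)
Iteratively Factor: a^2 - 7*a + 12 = (a - 3)*(a - 4)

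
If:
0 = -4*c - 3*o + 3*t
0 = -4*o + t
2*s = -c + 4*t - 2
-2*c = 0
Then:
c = 0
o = 0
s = -1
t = 0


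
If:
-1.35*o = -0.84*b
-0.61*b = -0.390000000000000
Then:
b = 0.64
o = 0.40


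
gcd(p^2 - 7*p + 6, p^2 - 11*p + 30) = p - 6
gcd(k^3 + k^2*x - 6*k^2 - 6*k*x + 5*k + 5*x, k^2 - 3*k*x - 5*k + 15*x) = k - 5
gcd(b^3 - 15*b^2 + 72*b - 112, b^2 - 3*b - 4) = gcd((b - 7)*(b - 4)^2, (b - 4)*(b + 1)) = b - 4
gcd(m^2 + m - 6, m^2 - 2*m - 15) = m + 3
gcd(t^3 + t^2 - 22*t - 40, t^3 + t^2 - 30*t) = t - 5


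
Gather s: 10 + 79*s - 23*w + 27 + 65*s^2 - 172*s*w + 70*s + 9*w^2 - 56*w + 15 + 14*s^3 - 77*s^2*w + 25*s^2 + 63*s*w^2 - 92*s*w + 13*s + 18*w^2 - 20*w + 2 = 14*s^3 + s^2*(90 - 77*w) + s*(63*w^2 - 264*w + 162) + 27*w^2 - 99*w + 54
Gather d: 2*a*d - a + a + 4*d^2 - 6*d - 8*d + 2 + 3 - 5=4*d^2 + d*(2*a - 14)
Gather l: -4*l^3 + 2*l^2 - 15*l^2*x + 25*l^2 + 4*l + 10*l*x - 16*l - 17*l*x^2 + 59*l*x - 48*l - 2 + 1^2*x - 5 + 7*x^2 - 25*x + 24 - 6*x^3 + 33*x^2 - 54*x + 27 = -4*l^3 + l^2*(27 - 15*x) + l*(-17*x^2 + 69*x - 60) - 6*x^3 + 40*x^2 - 78*x + 44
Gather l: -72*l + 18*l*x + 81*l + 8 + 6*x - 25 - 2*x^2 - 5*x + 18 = l*(18*x + 9) - 2*x^2 + x + 1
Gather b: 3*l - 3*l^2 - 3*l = -3*l^2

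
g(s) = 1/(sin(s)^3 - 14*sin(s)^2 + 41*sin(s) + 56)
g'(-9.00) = 0.04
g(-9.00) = 0.03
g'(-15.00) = 0.09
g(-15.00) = 0.04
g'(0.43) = -0.01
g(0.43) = 0.01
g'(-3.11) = 0.01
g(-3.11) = 0.02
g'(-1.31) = -3.13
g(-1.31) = 0.41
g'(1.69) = 0.00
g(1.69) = 0.01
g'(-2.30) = 0.14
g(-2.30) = 0.06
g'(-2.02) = 0.61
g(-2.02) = 0.14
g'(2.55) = 0.00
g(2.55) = 0.01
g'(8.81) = 0.00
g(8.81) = 0.01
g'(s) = (-3*sin(s)^2*cos(s) + 28*sin(s)*cos(s) - 41*cos(s))/(sin(s)^3 - 14*sin(s)^2 + 41*sin(s) + 56)^2 = (-3*sin(s)^2 + 28*sin(s) - 41)*cos(s)/(sin(s)^3 - 14*sin(s)^2 + 41*sin(s) + 56)^2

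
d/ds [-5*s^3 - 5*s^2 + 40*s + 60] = -15*s^2 - 10*s + 40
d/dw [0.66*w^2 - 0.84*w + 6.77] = 1.32*w - 0.84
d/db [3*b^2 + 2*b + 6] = 6*b + 2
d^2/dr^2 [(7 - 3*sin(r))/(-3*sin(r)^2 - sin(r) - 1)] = (-27*sin(r)^5 + 261*sin(r)^4 + 171*sin(r)^3 - 452*sin(r)^2 - 190*sin(r) + 22)/(3*sin(r)^2 + sin(r) + 1)^3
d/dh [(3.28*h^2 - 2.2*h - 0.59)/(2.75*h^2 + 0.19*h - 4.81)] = (6.6732*h^2 - 28.3086*h + 10.6941)/(7.5625*h^4 + 1.045*h^3 - 26.4189*h^2 - 1.8278*h + 23.1361)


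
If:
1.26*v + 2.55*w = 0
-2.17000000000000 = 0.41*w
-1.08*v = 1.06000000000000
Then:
No Solution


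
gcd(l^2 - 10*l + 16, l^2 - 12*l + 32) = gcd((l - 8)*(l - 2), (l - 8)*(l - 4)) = l - 8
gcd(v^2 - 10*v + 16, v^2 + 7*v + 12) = 1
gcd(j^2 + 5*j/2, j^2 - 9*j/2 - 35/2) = j + 5/2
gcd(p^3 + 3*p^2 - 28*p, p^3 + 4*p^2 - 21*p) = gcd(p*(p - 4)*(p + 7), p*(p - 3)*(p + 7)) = p^2 + 7*p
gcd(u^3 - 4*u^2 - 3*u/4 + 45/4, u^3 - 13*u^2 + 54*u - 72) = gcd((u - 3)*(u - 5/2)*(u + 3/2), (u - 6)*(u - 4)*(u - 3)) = u - 3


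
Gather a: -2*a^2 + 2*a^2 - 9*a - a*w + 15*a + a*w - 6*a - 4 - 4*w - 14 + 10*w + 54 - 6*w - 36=0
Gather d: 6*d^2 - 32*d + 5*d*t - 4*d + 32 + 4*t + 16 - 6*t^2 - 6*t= 6*d^2 + d*(5*t - 36) - 6*t^2 - 2*t + 48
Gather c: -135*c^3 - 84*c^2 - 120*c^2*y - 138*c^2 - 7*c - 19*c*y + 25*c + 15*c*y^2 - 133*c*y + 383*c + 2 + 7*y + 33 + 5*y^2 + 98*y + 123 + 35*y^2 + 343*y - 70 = -135*c^3 + c^2*(-120*y - 222) + c*(15*y^2 - 152*y + 401) + 40*y^2 + 448*y + 88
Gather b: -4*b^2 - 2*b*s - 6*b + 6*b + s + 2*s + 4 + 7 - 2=-4*b^2 - 2*b*s + 3*s + 9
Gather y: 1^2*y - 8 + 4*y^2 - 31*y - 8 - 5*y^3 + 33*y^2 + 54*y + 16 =-5*y^3 + 37*y^2 + 24*y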